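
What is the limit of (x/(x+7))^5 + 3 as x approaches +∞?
As x → +∞: x/(x+7) = 1/(1 + 7/x) → 1, and the 5th power of a limit-1 base also → 1; with the additive constant, 1 + 3 = 4.
Limit = 4.

Final answer: 4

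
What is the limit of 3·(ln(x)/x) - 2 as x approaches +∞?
Evaluate the dominant behaviour as x → +∞; each term tends to a finite value or vanishes.
Limit = -2.

Final answer: -2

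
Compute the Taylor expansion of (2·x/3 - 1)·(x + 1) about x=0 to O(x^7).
2·x^2/3 - x/3 - 1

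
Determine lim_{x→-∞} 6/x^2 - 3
Evaluate the dominant behaviour as x → -∞; each term tends to a finite value or vanishes.
Limit = -3.

Final answer: -3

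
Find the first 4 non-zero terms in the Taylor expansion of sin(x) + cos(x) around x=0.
-x^3/6 - x^2/2 + x + 1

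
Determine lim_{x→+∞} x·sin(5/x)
As x → +∞: let u = 5/x → 0⁺; then x·sin(5/x) = 5·sin(u)/u → 5·1 = 5.
Limit = 5.

Final answer: 5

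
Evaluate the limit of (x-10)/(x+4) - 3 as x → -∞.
Evaluate the dominant behaviour as x → -∞; each term tends to a finite value or vanishes.
Limit = -2.

Final answer: -2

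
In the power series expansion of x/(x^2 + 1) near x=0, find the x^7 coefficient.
Expand to order 7: x/(x^2 + 1) = -x^7 + x^5 - x^3 + x + O(x^8).
The coefficient of x^7 is -1.

Final answer: -1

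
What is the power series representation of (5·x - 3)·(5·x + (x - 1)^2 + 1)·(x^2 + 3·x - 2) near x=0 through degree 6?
5·x^5 + 27·x^4 + 27·x^3 - 27·x^2 - 20·x + 12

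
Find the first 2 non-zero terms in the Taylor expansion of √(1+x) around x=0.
x/2 + 1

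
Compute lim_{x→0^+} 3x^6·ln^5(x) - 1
The product is a 0·∞ indeterminate form at x → 0⁺.
Rewrite the product as 3·ln^5(x) / x^(-6) and apply L'Hôpital, or use the standard hierarchy x^(-6) ≫ |ln x|^5 as x → 0⁺.
The indeterminate product → 0, so the limit = -1.

Final answer: -1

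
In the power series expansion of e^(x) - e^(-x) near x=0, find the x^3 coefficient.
Expand to order 3: e^(x) - e^(-x) = x^3/3 + 2·x + O(x^4).
The coefficient of x^3 is 1/3.

Final answer: 1/3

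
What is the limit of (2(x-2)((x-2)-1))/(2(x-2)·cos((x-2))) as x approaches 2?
Both numerator and denominator → 0 as x → 2; this is a 0/0 indeterminate form.
Expand each to leading order near x = 2: numerator ~ -2·(x - 2), denominator ~ 2·(x - 2).
The limit of the ratio is -1.

Final answer: -1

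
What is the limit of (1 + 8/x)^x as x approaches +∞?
As x → +∞: this is the defining limit (1 + 8/x)^x → e^8.
Limit = e^(8).

Final answer: e^(8)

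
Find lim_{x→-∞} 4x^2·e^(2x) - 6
The product is a 0·∞ indeterminate form at x → -∞.
Rewrite the product as 4x^2 / e^(-2x) (an ∞/∞ form) and apply L'Hôpital, or use the standard hierarchy e^(2|x|) ≫ |x^2| as x → -∞.
The indeterminate product → 0, so the limit = -6.

Final answer: -6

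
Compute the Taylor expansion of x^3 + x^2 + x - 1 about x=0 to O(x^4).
x^3 + x^2 + x - 1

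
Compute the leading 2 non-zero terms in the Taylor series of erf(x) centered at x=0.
-2·x^3/(3·√(π)) + 2·x/√(π)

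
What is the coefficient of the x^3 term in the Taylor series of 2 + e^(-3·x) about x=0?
Expand to order 3: 2 + e^(-3·x) = -9·x^3/2 + 9·x^2/2 - 3·x + 3 + O(x^4).
The coefficient of x^3 is -9/2.

Final answer: -9/2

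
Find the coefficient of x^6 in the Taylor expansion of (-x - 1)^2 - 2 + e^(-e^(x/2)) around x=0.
Expand to order 6: (-x - 1)^2 - 2 + e^(-e^(x/2)) = -x^6·e^(-1)/5120 - x^5·e^(-1)/1920 + x^4·e^(-1)/384 + x^3·e^(-1)/48 + x^2 + x·(2 - e^(-1)/2) - 1 + e^(-1) + O(x^7).
The coefficient of x^6 is -e^(-1)/5120.

Final answer: -e^(-1)/5120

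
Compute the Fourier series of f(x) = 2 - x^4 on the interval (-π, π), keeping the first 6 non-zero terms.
(-48 + 8·π^2)·cos(x) + (3 - 2·π^2)·cos(2·x) + (-16/27 + 8·π^2/9)·cos(3·x) + (3/16 - π^2/2)·cos(4·x) + (-48/625 + 8·π^2/25)·cos(5·x) - π^4/5 + 2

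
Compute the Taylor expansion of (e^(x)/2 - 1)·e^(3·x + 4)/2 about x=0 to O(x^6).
269·x^5·e^(4)/240 + 47·x^4·e^(4)/48 + 5·x^3·e^(4)/12 - x^2·e^(4)/4 - x·e^(4)/2 - e^(4)/4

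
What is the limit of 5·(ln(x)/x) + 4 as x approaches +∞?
Evaluate the dominant behaviour as x → +∞; each term tends to a finite value or vanishes.
Limit = 4.

Final answer: 4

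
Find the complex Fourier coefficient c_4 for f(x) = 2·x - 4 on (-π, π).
Compute the real Fourier coefficients first: a_4 = 0, b_4 = -1.
Then c_4 = (a_4 − i·b_4)/2 = i/2.

Final answer: i/2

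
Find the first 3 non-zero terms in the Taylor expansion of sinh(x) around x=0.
x^5/120 + x^3/6 + x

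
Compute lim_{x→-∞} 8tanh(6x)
Evaluate the dominant behaviour as x → -∞; each term tends to a finite value or vanishes.
Limit = -8.

Final answer: -8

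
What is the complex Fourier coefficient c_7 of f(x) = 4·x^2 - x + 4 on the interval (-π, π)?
Compute the real Fourier coefficients first: a_7 = -16/49, b_7 = -2/7.
Then c_7 = (a_7 − i·b_7)/2 = -8/49 + i/7.

Final answer: -8/49 + i/7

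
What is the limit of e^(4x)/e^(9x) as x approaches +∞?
This is an ∞/∞ indeterminate form as x → +∞.
Rewrite e^(4x)/e^(9x) = e^((4−9)x) = e^(-5x); the exponent coefficient is -5 < 0 so e^(-5x) → 0.
Limit = 0.

Final answer: 0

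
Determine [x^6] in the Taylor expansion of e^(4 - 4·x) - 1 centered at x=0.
Expand to order 6: e^(4 - 4·x) - 1 = 256·x^6·e^(4)/45 - 128·x^5·e^(4)/15 + 32·x^4·e^(4)/3 - 32·x^3·e^(4)/3 + 8·x^2·e^(4) - 4·x·e^(4) - 1 + e^(4) + O(x^7).
The coefficient of x^6 is 256·e^(4)/45.

Final answer: 256·e^(4)/45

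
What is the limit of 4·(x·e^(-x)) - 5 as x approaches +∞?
Evaluate the dominant behaviour as x → +∞; each term tends to a finite value or vanishes.
Limit = -5.

Final answer: -5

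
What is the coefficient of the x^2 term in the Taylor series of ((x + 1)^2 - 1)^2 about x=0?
Expand to order 2: ((x + 1)^2 - 1)^2 = 4·x^2 + O(x^3).
The coefficient of x^2 is 4.

Final answer: 4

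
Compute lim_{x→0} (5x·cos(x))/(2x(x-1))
Both numerator and denominator → 0 as x → 0; this is a 0/0 indeterminate form.
Expand each to leading order near x = 0: numerator ~ 5·x, denominator ~ -2·x.
The limit of the ratio is -5/2.

Final answer: -5/2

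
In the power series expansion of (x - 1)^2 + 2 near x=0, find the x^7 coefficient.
Expand to order 7: (x - 1)^2 + 2 = x^2 - 2·x + 3 + O(x^8).
The coefficient of x^7 is 0.

Final answer: 0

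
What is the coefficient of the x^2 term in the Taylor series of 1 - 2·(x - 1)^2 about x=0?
Expand to order 2: 1 - 2·(x - 1)^2 = -2·x^2 + 4·x - 1 + O(x^3).
The coefficient of x^2 is -2.

Final answer: -2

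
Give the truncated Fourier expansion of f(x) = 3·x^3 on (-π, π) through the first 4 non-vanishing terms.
(-36 + 6·π^2)·sin(x) + (9/2 - 3·π^2)·sin(2·x) + (-4/3 + 2·π^2)·sin(3·x) + (9/16 - 3·π^2/2)·sin(4·x)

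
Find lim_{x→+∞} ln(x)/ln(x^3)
This is an ∞/∞ indeterminate form as x → +∞.
Write ln(x^3) = 3·ln(x), reducing the quotient to 1/3.
Limit = 1/3.

Final answer: 1/3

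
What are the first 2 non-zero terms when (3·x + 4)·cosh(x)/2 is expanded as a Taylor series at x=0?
3·x/2 + 2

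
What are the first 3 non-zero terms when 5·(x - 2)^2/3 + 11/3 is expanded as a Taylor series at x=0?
5·x^2/3 - 20·x/3 + 31/3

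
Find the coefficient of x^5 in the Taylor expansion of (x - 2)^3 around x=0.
Expand to order 5: (x - 2)^3 = x^3 - 6·x^2 + 12·x - 8 + O(x^6).
The coefficient of x^5 is 0.

Final answer: 0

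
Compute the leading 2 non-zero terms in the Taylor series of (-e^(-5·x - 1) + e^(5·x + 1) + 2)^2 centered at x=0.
x·(10·e^(-1)/(-e^(-1) + 2 + e) + 10·e/(-e^(-1) + 2 + e))·(-e^(-1) + 2 + e)^2 + (-e^(-1) + 2 + e)^2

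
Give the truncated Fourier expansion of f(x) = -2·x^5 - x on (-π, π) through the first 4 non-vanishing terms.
(-482 - 4·π^4 + 80·π^2)·sin(x) + (-10·π^2 + 16 + 2·π^4)·sin(2·x) + (-4·π^4/3 - 214/81 + 80·π^2/27)·sin(3·x) + (-5·π^2/4 + 31/32 + π^4)·sin(4·x)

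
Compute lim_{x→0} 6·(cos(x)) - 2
Direct substitution at x = 0 gives 4.

Final answer: 4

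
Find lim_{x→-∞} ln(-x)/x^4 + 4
The quotient is an ∞/∞ indeterminate form as x → -∞.
Compare growth rates of the dominant terms (exponentials ≫ polynomials ≫ logarithms), or apply L'Hôpital's rule; the quotient → 0.
Adding the constant: 0 + 4 = 4. Limit = 4.

Final answer: 4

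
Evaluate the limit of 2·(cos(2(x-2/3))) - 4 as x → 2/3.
Direct substitution at x = 2/3 gives -2.

Final answer: -2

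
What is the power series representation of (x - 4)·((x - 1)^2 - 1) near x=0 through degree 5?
x^3 - 6·x^2 + 8·x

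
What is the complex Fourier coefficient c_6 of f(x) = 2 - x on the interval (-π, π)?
Compute the real Fourier coefficients first: a_6 = 0, b_6 = 1/3.
Then c_6 = (a_6 − i·b_6)/2 = -i/6.

Final answer: -i/6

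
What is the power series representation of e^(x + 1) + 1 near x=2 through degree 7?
1 + e^(3) + e^(3)·(x - 2) + e^(3)·(x - 2)^2/2 + e^(3)·(x - 2)^3/6 + e^(3)·(x - 2)^4/24 + e^(3)·(x - 2)^5/120 + e^(3)·(x - 2)^6/720 + e^(3)·(x - 2)^7/5040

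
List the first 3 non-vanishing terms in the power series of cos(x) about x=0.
x^4/24 - x^2/2 + 1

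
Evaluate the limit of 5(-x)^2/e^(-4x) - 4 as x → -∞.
The quotient is an ∞/∞ indeterminate form as x → -∞.
Compare growth rates of the dominant terms (exponentials ≫ polynomials ≫ logarithms), or apply L'Hôpital's rule; the quotient → 0.
Adding the constant: 0 - 4 = -4. Limit = -4.

Final answer: -4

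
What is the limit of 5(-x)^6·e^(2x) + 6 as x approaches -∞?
The product is a 0·∞ indeterminate form at x → -∞.
Rewrite the product as 5(-x)^6 / e^(-2x) (an ∞/∞ form) and apply L'Hôpital, or use the standard hierarchy e^(2|x|) ≫ |(-x)^6| as x → -∞.
The indeterminate product → 0, so the limit = 6.

Final answer: 6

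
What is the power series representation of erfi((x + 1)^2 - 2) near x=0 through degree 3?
8·e·x^3/√(π) - 6·e·x^2/√(π) + 4·e·x/√(π) - erfi(1)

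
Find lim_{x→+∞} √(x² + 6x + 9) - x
This is an ∞ − ∞ indeterminate form.
Multiply and divide by the conjugate √(x²+6x + 9) + x; the x² terms cancel, leaving (6x + 9)/(√(x²+6x + 9)+x) → 6/2 = 3.
Limit = 3.

Final answer: 3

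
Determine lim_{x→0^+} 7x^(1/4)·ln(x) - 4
The product is a 0·∞ indeterminate form at x → 0⁺.
Rewrite the product as 7·ln(x) / x^(-1/4) and apply L'Hôpital, or use the standard hierarchy x^(-1/4) ≫ |ln x| as x → 0⁺.
The indeterminate product → 0, so the limit = -4.

Final answer: -4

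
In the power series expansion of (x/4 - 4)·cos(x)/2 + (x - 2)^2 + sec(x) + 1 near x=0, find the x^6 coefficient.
Expand to order 6: (x/4 - 4)·cos(x)/2 + (x - 2)^2 + sec(x) + 1 = 7·x^6/80 + x^5/192 + x^4/8 - x^3/16 + 5·x^2/2 - 31·x/8 + 4 + O(x^7).
The coefficient of x^6 is 7/80.

Final answer: 7/80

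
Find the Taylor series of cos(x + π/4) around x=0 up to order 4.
√(2)·x^4/48 + √(2)·x^3/12 - √(2)·x^2/4 - √(2)·x/2 + √(2)/2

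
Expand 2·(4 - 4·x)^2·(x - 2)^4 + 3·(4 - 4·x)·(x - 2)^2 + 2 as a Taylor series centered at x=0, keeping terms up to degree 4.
1312·x^4 - 2828·x^3 + 3388·x^2 - 2144·x + 562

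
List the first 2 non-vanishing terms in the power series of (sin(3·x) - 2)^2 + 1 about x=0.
5 - 12·x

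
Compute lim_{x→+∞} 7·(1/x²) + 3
Evaluate the dominant behaviour as x → +∞; each term tends to a finite value or vanishes.
Limit = 3.

Final answer: 3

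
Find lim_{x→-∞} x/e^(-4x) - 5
The quotient is an ∞/∞ indeterminate form as x → -∞.
Compare growth rates of the dominant terms (exponentials ≫ polynomials ≫ logarithms), or apply L'Hôpital's rule; the quotient → 0.
Adding the constant: 0 - 5 = -5. Limit = -5.

Final answer: -5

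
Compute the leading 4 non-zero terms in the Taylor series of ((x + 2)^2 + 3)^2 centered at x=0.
8·x^3 + 30·x^2 + 56·x + 49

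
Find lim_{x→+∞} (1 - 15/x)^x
As x → +∞: this is the defining limit (1 - 15/x)^x → e^(-15).
Limit = e^(-15).

Final answer: e^(-15)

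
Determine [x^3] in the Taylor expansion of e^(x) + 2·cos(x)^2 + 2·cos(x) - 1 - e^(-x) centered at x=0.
Expand to order 3: e^(x) + 2·cos(x)^2 + 2·cos(x) - 1 - e^(-x) = x^3/3 - 3·x^2 + 2·x + 3 + O(x^4).
The coefficient of x^3 is 1/3.

Final answer: 1/3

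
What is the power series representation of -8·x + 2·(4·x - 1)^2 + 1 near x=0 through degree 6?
32·x^2 - 24·x + 3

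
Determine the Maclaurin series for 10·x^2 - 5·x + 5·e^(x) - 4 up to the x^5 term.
x^5/24 + 5·x^4/24 + 5·x^3/6 + 25·x^2/2 + 1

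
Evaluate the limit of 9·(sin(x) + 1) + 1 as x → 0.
Direct substitution at x = 0 gives 10.

Final answer: 10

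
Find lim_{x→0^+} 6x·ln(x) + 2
The product is a 0·∞ indeterminate form at x → 0⁺.
Rewrite the product as 6·ln(x) / x^(-1) and apply L'Hôpital, or use the standard hierarchy x^(-1) ≫ |ln x| as x → 0⁺.
The indeterminate product → 0, so the limit = 2.

Final answer: 2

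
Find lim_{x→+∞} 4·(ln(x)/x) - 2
Evaluate the dominant behaviour as x → +∞; each term tends to a finite value or vanishes.
Limit = -2.

Final answer: -2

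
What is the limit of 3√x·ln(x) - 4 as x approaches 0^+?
The product is a 0·∞ indeterminate form at x → 0⁺.
Rewrite the product as 3·ln(x) / x^(-1/2) and apply L'Hôpital, or use the standard hierarchy x^(-1/2) ≫ |ln x| as x → 0⁺.
The indeterminate product → 0, so the limit = -4.

Final answer: -4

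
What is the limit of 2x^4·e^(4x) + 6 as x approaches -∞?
The product is a 0·∞ indeterminate form at x → -∞.
Rewrite the product as 2x^4 / e^(-4x) (an ∞/∞ form) and apply L'Hôpital, or use the standard hierarchy e^(4|x|) ≫ |x^4| as x → -∞.
The indeterminate product → 0, so the limit = 6.

Final answer: 6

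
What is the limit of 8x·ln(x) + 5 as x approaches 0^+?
The product is a 0·∞ indeterminate form at x → 0⁺.
Rewrite the product as 8·ln(x) / x^(-1) and apply L'Hôpital, or use the standard hierarchy x^(-1) ≫ |ln x| as x → 0⁺.
The indeterminate product → 0, so the limit = 5.

Final answer: 5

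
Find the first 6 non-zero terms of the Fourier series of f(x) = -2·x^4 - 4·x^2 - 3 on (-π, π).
(-80 + 16·π^2)·cos(x) + (2 - 4·π^2)·cos(2·x) + (16/27 + 16·π^2/9)·cos(3·x) + (-π^2 - 5/8)·cos(4·x) + (304/625 + 16·π^2/25)·cos(5·x) - 2·π^4/5 - 4·π^2/3 - 3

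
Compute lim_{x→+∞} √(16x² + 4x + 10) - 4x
As x → +∞: multiply by the conjugate to get (4x+10)/(√(16x²+4x+10)+4x); the denominator ~ 8x, so the limit is 4/8 = 1/2.
Limit = 1/2.

Final answer: 1/2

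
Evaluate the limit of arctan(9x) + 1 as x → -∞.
Evaluate the dominant behaviour as x → -∞; each term tends to a finite value or vanishes.
Limit = 1 - π/2.

Final answer: 1 - π/2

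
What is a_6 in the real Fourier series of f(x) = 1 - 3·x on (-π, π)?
a_6 = (1/π) ∫_{-π}^{π} f(x)·cos(6x) dx.
Evaluate the integral (use parity and integration by parts as needed): a_6 = 0.

Final answer: 0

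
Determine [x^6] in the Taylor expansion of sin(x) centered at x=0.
Expand to order 6: sin(x) = x^5/120 - x^3/6 + x + O(x^7).
The coefficient of x^6 is 0.

Final answer: 0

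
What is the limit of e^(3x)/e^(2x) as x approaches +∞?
This is an ∞/∞ indeterminate form as x → +∞.
Rewrite e^(3x)/e^(2x) = e^((3−2)x) = e^(x); the exponent coefficient is 1 > 0 so e^(x) → ∞.
Limit = ∞.

Final answer: ∞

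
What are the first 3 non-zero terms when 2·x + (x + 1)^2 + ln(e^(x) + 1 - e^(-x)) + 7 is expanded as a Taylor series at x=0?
-x^2 + 6·x + 8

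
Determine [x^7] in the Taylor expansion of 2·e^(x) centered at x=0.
Expand to order 7: 2·e^(x) = x^7/2520 + x^6/360 + x^5/60 + x^4/12 + x^3/3 + x^2 + 2·x + 2 + O(x^8).
The coefficient of x^7 is 1/2520.

Final answer: 1/2520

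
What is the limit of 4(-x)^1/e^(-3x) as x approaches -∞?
This is an ∞/∞ indeterminate form as x → -∞.
Compare growth rates of the dominant terms (exponentials ≫ polynomials ≫ logarithms), or apply L'Hôpital's rule; the quotient → 0.
Limit = 0.

Final answer: 0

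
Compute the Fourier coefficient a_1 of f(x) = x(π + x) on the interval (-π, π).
a_1 = (1/π) ∫_{-π}^{π} f(x)·cos(1x) dx.
Evaluate the integral (use parity and integration by parts as needed): a_1 = -4.

Final answer: -4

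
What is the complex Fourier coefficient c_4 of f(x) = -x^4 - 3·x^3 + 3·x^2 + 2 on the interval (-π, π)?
Compute the real Fourier coefficients first: a_4 = 15/16 - π^2/2, b_4 = -9/16 + 3·π^2/2.
Then c_4 = (a_4 − i·b_4)/2 = -π^2/4 + 15/32 - 3·i·π^2/4 + 9·i/32.

Final answer: -π^2/4 + 15/32 - 3·i·π^2/4 + 9·i/32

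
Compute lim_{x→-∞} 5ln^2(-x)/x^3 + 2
The quotient is an ∞/∞ indeterminate form as x → -∞.
Compare growth rates of the dominant terms (exponentials ≫ polynomials ≫ logarithms), or apply L'Hôpital's rule; the quotient → 0.
Adding the constant: 0 + 2 = 2. Limit = 2.

Final answer: 2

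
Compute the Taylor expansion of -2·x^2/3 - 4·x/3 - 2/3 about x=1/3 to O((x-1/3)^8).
-32/27 - 16·(x - 1/3)/9 - 2·(x - 1/3)^2/3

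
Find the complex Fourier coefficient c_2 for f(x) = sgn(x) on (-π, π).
Compute the real Fourier coefficients first: a_2 = 0, b_2 = 0.
Then c_2 = (a_2 − i·b_2)/2 = 0.

Final answer: 0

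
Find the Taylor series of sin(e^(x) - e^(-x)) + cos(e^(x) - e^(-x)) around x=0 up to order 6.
4·x^6/15 - 23·x^5/60 - x^3 - 2·x^2 + 2·x + 1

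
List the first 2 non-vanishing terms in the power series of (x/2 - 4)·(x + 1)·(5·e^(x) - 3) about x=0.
-27·x - 8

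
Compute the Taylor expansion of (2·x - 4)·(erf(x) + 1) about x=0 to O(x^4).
8·x^3/(3·√(π)) + 4·x^2/√(π) + x·(2 - 8/√(π)) - 4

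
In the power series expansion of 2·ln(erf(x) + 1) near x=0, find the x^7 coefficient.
Expand to order 7: 2·ln(erf(x) + 1) = 2·x^7·(-3360·π^4 - 15·π^6 + 532·π^5 + 5760·π^3)/(315·π^(13/2)) + 2·x^6·(-480 - 28·π^2 + 240·π)/(45·π^3) + 2·x^5·(-40·π^2 + 3·π^3 + 96·π)/(15·π^(7/2)) + 2·x^4·(-12 + 4·π)/(3·π^2) + 2·x^3·(8 - 2·π)/(3·π^(3/2)) - 4·x^2/π + 4·x/√(π) + O(x^8).
The coefficient of x^7 is 2·(-3360·π^4 - 15·π^6 + 532·π^5 + 5760·π^3)/(315·π^(13/2)).

Final answer: 2·(-3360·π^4 - 15·π^6 + 532·π^5 + 5760·π^3)/(315·π^(13/2))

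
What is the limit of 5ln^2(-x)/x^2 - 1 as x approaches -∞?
The quotient is an ∞/∞ indeterminate form as x → -∞.
Compare growth rates of the dominant terms (exponentials ≫ polynomials ≫ logarithms), or apply L'Hôpital's rule; the quotient → 0.
Adding the constant: 0 - 1 = -1. Limit = -1.

Final answer: -1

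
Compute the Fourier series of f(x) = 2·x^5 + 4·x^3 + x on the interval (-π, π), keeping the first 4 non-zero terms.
(-72·π^2 + 4·π^4 + 434)·sin(x) + (-2·π^4 - 10 + 6·π^2)·sin(2·x) + (-8·π^2/27 + 70/81 + 4·π^4/3)·sin(3·x) + (-π^4 - 3·π^2/4 - 7/32)·sin(4·x)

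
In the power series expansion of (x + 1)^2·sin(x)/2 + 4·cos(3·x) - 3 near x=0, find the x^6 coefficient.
Expand to order 6: (x + 1)^2·sin(x)/2 + 4·cos(3·x) - 3 = -97·x^6/24 - 19·x^5/240 + 40·x^4/3 + 5·x^3/12 - 17·x^2 + x/2 + 1 + O(x^7).
The coefficient of x^6 is -97/24.

Final answer: -97/24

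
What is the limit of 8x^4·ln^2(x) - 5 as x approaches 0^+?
The product is a 0·∞ indeterminate form at x → 0⁺.
Rewrite the product as 8·ln^2(x) / x^(-4) and apply L'Hôpital, or use the standard hierarchy x^(-4) ≫ |ln x|^2 as x → 0⁺.
The indeterminate product → 0, so the limit = -5.

Final answer: -5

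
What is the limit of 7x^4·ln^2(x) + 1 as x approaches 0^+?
The product is a 0·∞ indeterminate form at x → 0⁺.
Rewrite the product as 7·ln^2(x) / x^(-4) and apply L'Hôpital, or use the standard hierarchy x^(-4) ≫ |ln x|^2 as x → 0⁺.
The indeterminate product → 0, so the limit = 1.

Final answer: 1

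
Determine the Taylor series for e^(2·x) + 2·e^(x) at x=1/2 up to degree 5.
e + 2·e^(1/2) + (2·e^(1/2) + 2·e)·(x - 1/2) + (e^(1/2) + 2·e)·(x - 1/2)^2 + (e^(1/2)/3 + 4·e/3)·(x - 1/2)^3 + (e^(1/2)/12 + 2·e/3)·(x - 1/2)^4 + (e^(1/2)/60 + 4·e/15)·(x - 1/2)^5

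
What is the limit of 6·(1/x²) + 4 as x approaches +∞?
Evaluate the dominant behaviour as x → +∞; each term tends to a finite value or vanishes.
Limit = 4.

Final answer: 4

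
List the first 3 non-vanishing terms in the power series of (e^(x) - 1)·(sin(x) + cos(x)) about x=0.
x^3/6 + 3·x^2/2 + x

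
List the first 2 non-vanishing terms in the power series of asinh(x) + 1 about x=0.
x + 1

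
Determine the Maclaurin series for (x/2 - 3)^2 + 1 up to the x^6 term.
x^2/4 - 3·x + 10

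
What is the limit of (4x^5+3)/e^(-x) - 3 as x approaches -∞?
The quotient is an ∞/∞ indeterminate form as x → -∞.
Compare growth rates of the dominant terms (exponentials ≫ polynomials ≫ logarithms), or apply L'Hôpital's rule; the quotient → 0.
Adding the constant: 0 - 3 = -3. Limit = -3.

Final answer: -3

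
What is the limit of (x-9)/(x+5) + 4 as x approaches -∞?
Evaluate the dominant behaviour as x → -∞; each term tends to a finite value or vanishes.
Limit = 5.

Final answer: 5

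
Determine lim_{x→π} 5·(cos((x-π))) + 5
Direct substitution at x = π gives 10.

Final answer: 10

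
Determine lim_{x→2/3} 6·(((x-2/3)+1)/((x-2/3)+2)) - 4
Direct substitution at x = 2/3 gives -1.

Final answer: -1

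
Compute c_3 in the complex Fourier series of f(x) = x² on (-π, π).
Compute the real Fourier coefficients first: a_3 = -4/9, b_3 = 0.
Then c_3 = (a_3 − i·b_3)/2 = -2/9.

Final answer: -2/9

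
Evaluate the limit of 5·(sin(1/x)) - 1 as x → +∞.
Evaluate the dominant behaviour as x → +∞; each term tends to a finite value or vanishes.
Limit = -1.

Final answer: -1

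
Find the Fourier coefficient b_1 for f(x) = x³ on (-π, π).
b_1 = (1/π) ∫_{-π}^{π} f(x)·sin(1x) dx.
Evaluate the integral (use parity and integration by parts as needed): b_1 = -12 + 2·π^2.

Final answer: -12 + 2·π^2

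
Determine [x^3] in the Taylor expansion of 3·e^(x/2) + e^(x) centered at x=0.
Expand to order 3: 3·e^(x/2) + e^(x) = 11·x^3/48 + 7·x^2/8 + 5·x/2 + 4 + O(x^4).
The coefficient of x^3 is 11/48.

Final answer: 11/48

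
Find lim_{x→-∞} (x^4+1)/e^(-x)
This is an ∞/∞ indeterminate form as x → -∞.
Compare growth rates of the dominant terms (exponentials ≫ polynomials ≫ logarithms), or apply L'Hôpital's rule; the quotient → 0.
Limit = 0.

Final answer: 0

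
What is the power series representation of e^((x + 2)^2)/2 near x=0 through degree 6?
1847·x^6·e^(4)/180 + 53·x^5·e^(4)/5 + 115·x^4·e^(4)/12 + 22·x^3·e^(4)/3 + 9·x^2·e^(4)/2 + 2·x·e^(4) + e^(4)/2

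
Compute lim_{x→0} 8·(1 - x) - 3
Direct substitution at x = 0 gives 5.

Final answer: 5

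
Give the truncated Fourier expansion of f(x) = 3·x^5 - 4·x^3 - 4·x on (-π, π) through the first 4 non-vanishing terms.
(-128·π^2 + 6·π^4 + 760)·sin(x) + (-3·π^4 - 49/2 + 19·π^2)·sin(2·x) + (-64·π^2/9 + 56/27 + 2·π^4)·sin(3·x) + (-3·π^4/2 + 35/64 + 31·π^2/8)·sin(4·x)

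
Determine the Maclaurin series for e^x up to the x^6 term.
x^6/720 + x^5/120 + x^4/24 + x^3/6 + x^2/2 + x + 1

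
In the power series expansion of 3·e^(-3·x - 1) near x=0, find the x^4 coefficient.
Expand to order 4: 3·e^(-3·x - 1) = 81·x^4·e^(-1)/8 - 27·x^3·e^(-1)/2 + 27·x^2·e^(-1)/2 - 9·x·e^(-1) + 3·e^(-1) + O(x^5).
The coefficient of x^4 is 81·e^(-1)/8.

Final answer: 81·e^(-1)/8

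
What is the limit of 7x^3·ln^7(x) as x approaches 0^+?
This is a 0·∞ indeterminate form at x → 0⁺.
Rewrite the product as 7·ln^7(x) / x^(-3) and apply L'Hôpital, or use the standard hierarchy x^(-3) ≫ |ln x|^7 as x → 0⁺.
The indeterminate product → 0, so the limit = 0.

Final answer: 0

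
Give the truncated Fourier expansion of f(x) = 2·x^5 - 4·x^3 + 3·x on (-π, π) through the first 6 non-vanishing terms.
(-88·π^2 + 4·π^4 + 534)·sin(x) + (-2·π^4 - 24 + 14·π^2)·sin(2·x) + (-152·π^2/27 + 466/81 + 4·π^4/3)·sin(3·x) + (-π^4 - 87/32 + 13·π^2/4)·sin(4·x) + (-56·π^2/25 + 1086/625 + 4·π^4/5)·sin(5·x) + (-2·π^4/3 - 104/81 + 46·π^2/27)·sin(6·x)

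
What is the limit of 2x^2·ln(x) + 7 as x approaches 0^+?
The product is a 0·∞ indeterminate form at x → 0⁺.
Rewrite the product as 2·ln(x) / x^(-2) and apply L'Hôpital, or use the standard hierarchy x^(-2) ≫ |ln x| as x → 0⁺.
The indeterminate product → 0, so the limit = 7.

Final answer: 7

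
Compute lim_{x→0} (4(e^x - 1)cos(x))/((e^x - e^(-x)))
Both numerator and denominator → 0 as x → 0; this is a 0/0 indeterminate form.
Expand each to leading order near x = 0: numerator ~ 4·x, denominator ~ 2·x.
The limit of the ratio is 2.

Final answer: 2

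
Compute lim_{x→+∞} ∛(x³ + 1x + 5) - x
This is an ∞ − ∞ indeterminate form.
Multiply by (A² + AB + B²)/(A² + AB + B²) where A = ∛(x³+1x + 5), B = x to use A³ − B³ = (A−B)(A²+AB+B²); the x³ terms cancel, leaving (1x + 5)/(A²+AB+B²) with denominator ~ 3x², so the limit is 0.
Limit = 0.

Final answer: 0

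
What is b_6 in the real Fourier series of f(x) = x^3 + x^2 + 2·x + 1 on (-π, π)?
b_6 = (1/π) ∫_{-π}^{π} f(x)·sin(6x) dx.
Evaluate the integral (use parity and integration by parts as needed): b_6 = -π^2/3 - 11/18.

Final answer: -π^2/3 - 11/18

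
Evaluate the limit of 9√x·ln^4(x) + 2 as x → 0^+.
The product is a 0·∞ indeterminate form at x → 0⁺.
Rewrite the product as 9·ln^4(x) / x^(-1/2) and apply L'Hôpital, or use the standard hierarchy x^(-1/2) ≫ |ln x|^4 as x → 0⁺.
The indeterminate product → 0, so the limit = 2.

Final answer: 2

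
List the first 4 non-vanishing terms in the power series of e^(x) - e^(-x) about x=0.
x^7/2520 + x^5/60 + x^3/3 + 2·x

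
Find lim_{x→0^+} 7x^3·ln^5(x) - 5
The product is a 0·∞ indeterminate form at x → 0⁺.
Rewrite the product as 7·ln^5(x) / x^(-3) and apply L'Hôpital, or use the standard hierarchy x^(-3) ≫ |ln x|^5 as x → 0⁺.
The indeterminate product → 0, so the limit = -5.

Final answer: -5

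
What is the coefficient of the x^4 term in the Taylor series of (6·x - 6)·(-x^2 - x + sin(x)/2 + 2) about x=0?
Expand to order 4: (6·x - 6)·(-x^2 - x + sin(x)/2 + 2) = -x^4/2 - 11·x^3/2 + 3·x^2 + 15·x - 12 + O(x^5).
The coefficient of x^4 is -1/2.

Final answer: -1/2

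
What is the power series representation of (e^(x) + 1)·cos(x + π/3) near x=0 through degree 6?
x^6·(-1/1440 + √(3)/180) + x^5·(-1/60 + √(3)/80) - x^4/16 + x^3·(-1/6 - √(3)/12) + x^2·(-√(3)/2 - 1/4) + x·(1/2 - √(3)) + 1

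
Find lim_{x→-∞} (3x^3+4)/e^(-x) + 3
The quotient is an ∞/∞ indeterminate form as x → -∞.
Compare growth rates of the dominant terms (exponentials ≫ polynomials ≫ logarithms), or apply L'Hôpital's rule; the quotient → 0.
Adding the constant: 0 + 3 = 3. Limit = 3.

Final answer: 3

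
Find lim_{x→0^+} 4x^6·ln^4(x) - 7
The product is a 0·∞ indeterminate form at x → 0⁺.
Rewrite the product as 4·ln^4(x) / x^(-6) and apply L'Hôpital, or use the standard hierarchy x^(-6) ≫ |ln x|^4 as x → 0⁺.
The indeterminate product → 0, so the limit = -7.

Final answer: -7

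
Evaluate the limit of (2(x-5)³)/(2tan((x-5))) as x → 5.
Both numerator and denominator → 0 as x → 5; this is a 0/0 indeterminate form.
Expand each to leading order near x = 5: numerator ~ 2·(x - 5)^3, denominator ~ 2·(x - 5).
The limit of the ratio is 0.

Final answer: 0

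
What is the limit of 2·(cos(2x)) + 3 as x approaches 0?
Direct substitution at x = 0 gives 5.

Final answer: 5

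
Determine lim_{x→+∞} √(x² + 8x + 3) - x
This is an ∞ − ∞ indeterminate form.
Multiply and divide by the conjugate √(x²+8x + 3) + x; the x² terms cancel, leaving (8x + 3)/(√(x²+8x + 3)+x) → 8/2 = 4.
Limit = 4.

Final answer: 4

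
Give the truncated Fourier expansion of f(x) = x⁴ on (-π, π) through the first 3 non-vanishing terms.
(48 - 8·π^2)·cos(x) + (-3 + 2·π^2)·cos(2·x) + π^4/5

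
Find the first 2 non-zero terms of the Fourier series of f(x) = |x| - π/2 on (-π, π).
-4·cos(x)/π - 4·cos(3·x)/(9·π)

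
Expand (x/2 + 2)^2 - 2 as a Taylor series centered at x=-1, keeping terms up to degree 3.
1/4 + 3·(x + 1)/2 + (x + 1)^2/4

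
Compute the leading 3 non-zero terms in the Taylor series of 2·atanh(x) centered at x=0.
2·x^5/5 + 2·x^3/3 + 2·x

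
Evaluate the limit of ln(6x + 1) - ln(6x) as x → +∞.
This is an ∞ − ∞ indeterminate form.
Combine the logarithms: ln(6x+1) − ln(6x) = ln((6x+1)/(6x)) = ln(1 + 1/(6x)) → ln(1) = 0.
Limit = 0.

Final answer: 0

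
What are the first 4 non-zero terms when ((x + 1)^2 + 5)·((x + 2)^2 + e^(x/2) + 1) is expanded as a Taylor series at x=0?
55·x^3/8 + 87·x^2/4 + 39·x + 36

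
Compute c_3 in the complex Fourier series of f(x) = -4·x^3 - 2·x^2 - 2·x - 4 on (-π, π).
Compute the real Fourier coefficients first: a_3 = 8/9, b_3 = 4/9 - 8·π^2/3.
Then c_3 = (a_3 − i·b_3)/2 = 4/9 - 2·i/9 + 4·i·π^2/3.

Final answer: 4/9 - 2·i/9 + 4·i·π^2/3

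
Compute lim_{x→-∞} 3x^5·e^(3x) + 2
The product is a 0·∞ indeterminate form at x → -∞.
Rewrite the product as 3x^5 / e^(-3x) (an ∞/∞ form) and apply L'Hôpital, or use the standard hierarchy e^(3|x|) ≫ |x^5| as x → -∞.
The indeterminate product → 0, so the limit = 2.

Final answer: 2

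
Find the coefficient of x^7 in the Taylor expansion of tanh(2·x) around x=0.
Expand to order 7: tanh(2·x) = -2176·x^7/315 + 64·x^5/15 - 8·x^3/3 + 2·x + O(x^8).
The coefficient of x^7 is -2176/315.

Final answer: -2176/315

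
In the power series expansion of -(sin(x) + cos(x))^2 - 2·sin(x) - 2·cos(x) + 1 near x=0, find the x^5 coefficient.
Expand to order 5: -(sin(x) + cos(x))^2 - 2·sin(x) - 2·cos(x) + 1 = -17·x^5/60 - x^4/12 + 5·x^3/3 + x^2 - 4·x - 2 + O(x^6).
The coefficient of x^5 is -17/60.

Final answer: -17/60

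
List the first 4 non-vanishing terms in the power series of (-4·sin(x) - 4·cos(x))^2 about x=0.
64·x^5/15 - 64·x^3/3 + 32·x + 16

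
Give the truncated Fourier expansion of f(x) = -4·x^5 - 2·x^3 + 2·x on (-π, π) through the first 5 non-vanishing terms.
(-932 - 8·π^4 + 156·π^2)·sin(x) + (-18·π^2 + 25 + 4·π^4)·sin(2·x) + (-8·π^4/3 - 140/81 + 124·π^2/27)·sin(3·x) + (-3·π^2/2 - 7/16 + 2·π^4)·sin(4·x) + (-8·π^4/5 + 428/625 + 12·π^2/25)·sin(5·x)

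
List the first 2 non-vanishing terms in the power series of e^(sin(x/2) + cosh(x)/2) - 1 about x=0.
x·e^(1/2)/2 - 1 + e^(1/2)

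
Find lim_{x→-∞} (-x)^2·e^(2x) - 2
The product is a 0·∞ indeterminate form at x → -∞.
Rewrite the product as (-x)^2 / e^(-2x) (an ∞/∞ form) and apply L'Hôpital, or use the standard hierarchy e^(2|x|) ≫ |(-x)^2| as x → -∞.
The indeterminate product → 0, so the limit = -2.

Final answer: -2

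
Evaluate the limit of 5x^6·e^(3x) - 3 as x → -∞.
The product is a 0·∞ indeterminate form at x → -∞.
Rewrite the product as 5x^6 / e^(-3x) (an ∞/∞ form) and apply L'Hôpital, or use the standard hierarchy e^(3|x|) ≫ |x^6| as x → -∞.
The indeterminate product → 0, so the limit = -3.

Final answer: -3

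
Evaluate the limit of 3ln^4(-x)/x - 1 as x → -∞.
The quotient is an ∞/∞ indeterminate form as x → -∞.
Compare growth rates of the dominant terms (exponentials ≫ polynomials ≫ logarithms), or apply L'Hôpital's rule; the quotient → 0.
Adding the constant: 0 - 1 = -1. Limit = -1.

Final answer: -1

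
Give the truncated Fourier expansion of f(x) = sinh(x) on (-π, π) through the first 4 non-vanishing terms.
sin(x)·sinh(π)/π - 4·sin(2·x)·sinh(π)/(5·π) + 3·sin(3·x)·sinh(π)/(5·π) - 8·sin(4·x)·sinh(π)/(17·π)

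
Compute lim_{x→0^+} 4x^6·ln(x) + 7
The product is a 0·∞ indeterminate form at x → 0⁺.
Rewrite the product as 4·ln(x) / x^(-6) and apply L'Hôpital, or use the standard hierarchy x^(-6) ≫ |ln x| as x → 0⁺.
The indeterminate product → 0, so the limit = 7.

Final answer: 7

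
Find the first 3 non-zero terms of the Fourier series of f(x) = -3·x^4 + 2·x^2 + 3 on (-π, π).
(-152 + 24·π^2)·cos(x) + (11 - 6·π^2)·cos(2·x) - 3·π^4/5 + 3 + 2·π^2/3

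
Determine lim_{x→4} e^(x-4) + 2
Direct substitution at x = 4 gives 3.

Final answer: 3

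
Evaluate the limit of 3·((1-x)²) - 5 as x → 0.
Direct substitution at x = 0 gives -2.

Final answer: -2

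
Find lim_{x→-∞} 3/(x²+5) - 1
Evaluate the dominant behaviour as x → -∞; each term tends to a finite value or vanishes.
Limit = -1.

Final answer: -1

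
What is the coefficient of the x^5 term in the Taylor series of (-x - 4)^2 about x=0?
Expand to order 5: (-x - 4)^2 = x^2 + 8·x + 16 + O(x^6).
The coefficient of x^5 is 0.

Final answer: 0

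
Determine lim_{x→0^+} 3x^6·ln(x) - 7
The product is a 0·∞ indeterminate form at x → 0⁺.
Rewrite the product as 3·ln(x) / x^(-6) and apply L'Hôpital, or use the standard hierarchy x^(-6) ≫ |ln x| as x → 0⁺.
The indeterminate product → 0, so the limit = -7.

Final answer: -7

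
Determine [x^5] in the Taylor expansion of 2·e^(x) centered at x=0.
Expand to order 5: 2·e^(x) = x^5/60 + x^4/12 + x^3/3 + x^2 + 2·x + 2 + O(x^6).
The coefficient of x^5 is 1/60.

Final answer: 1/60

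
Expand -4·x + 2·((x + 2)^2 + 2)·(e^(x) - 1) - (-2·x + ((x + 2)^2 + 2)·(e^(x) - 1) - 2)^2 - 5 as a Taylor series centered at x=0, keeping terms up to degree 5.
-1951·x^5/30 - 145·x^4/2 - 32·x^3 + 26·x^2 + 24·x - 9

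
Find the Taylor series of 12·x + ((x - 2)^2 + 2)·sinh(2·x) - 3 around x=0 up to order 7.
44·x^7/105 - 16·x^6/15 + 44·x^5/15 - 16·x^4/3 + 10·x^3 - 8·x^2 + 24·x - 3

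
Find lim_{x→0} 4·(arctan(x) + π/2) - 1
Direct substitution at x = 0 gives -1 + 2·π.

Final answer: -1 + 2·π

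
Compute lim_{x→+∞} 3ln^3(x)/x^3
This is an ∞/∞ indeterminate form as x → +∞.
The polynomial denominator x^3 dominates the logarithmic numerator (any positive power of x ≫ ln^3(x) as x → ∞), so the quotient → 0.
Limit = 0.

Final answer: 0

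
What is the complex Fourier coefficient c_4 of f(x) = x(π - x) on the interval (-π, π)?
Compute the real Fourier coefficients first: a_4 = -1/4, b_4 = -π/2.
Then c_4 = (a_4 − i·b_4)/2 = -1/8 + i·π/4.

Final answer: -1/8 + i·π/4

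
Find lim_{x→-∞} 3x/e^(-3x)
This is an ∞/∞ indeterminate form as x → -∞.
Compare growth rates of the dominant terms (exponentials ≫ polynomials ≫ logarithms), or apply L'Hôpital's rule; the quotient → 0.
Limit = 0.

Final answer: 0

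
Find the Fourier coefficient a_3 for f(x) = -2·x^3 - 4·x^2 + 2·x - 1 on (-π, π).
a_3 = (1/π) ∫_{-π}^{π} f(x)·cos(3x) dx.
Evaluate the integral (use parity and integration by parts as needed): a_3 = 16/9.

Final answer: 16/9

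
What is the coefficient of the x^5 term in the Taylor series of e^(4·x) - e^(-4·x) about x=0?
Expand to order 5: e^(4·x) - e^(-4·x) = 256·x^5/15 + 64·x^3/3 + 8·x + O(x^6).
The coefficient of x^5 is 256/15.

Final answer: 256/15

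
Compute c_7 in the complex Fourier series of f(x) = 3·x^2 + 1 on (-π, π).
Compute the real Fourier coefficients first: a_7 = -12/49, b_7 = 0.
Then c_7 = (a_7 − i·b_7)/2 = -6/49.

Final answer: -6/49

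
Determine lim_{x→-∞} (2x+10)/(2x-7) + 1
Evaluate the dominant behaviour as x → -∞; each term tends to a finite value or vanishes.
Limit = 2.

Final answer: 2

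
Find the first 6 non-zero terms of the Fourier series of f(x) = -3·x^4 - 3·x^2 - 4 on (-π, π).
(-132 + 24·π^2)·cos(x) + (6 - 6·π^2)·cos(2·x) + (-4/9 + 8·π^2/3)·cos(3·x) + (-3·π^2/2 - 3/16)·cos(4·x) + (156/625 + 24·π^2/25)·cos(5·x) - 3·π^4/5 - π^2 - 4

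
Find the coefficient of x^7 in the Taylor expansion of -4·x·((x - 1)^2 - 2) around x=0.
Expand to order 7: -4·x·((x - 1)^2 - 2) = -4·x^3 + 8·x^2 + 4·x + O(x^8).
The coefficient of x^7 is 0.

Final answer: 0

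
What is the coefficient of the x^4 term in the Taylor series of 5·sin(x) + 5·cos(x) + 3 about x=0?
Expand to order 4: 5·sin(x) + 5·cos(x) + 3 = 5·x^4/24 - 5·x^3/6 - 5·x^2/2 + 5·x + 8 + O(x^5).
The coefficient of x^4 is 5/24.

Final answer: 5/24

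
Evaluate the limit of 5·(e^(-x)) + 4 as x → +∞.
Evaluate the dominant behaviour as x → +∞; each term tends to a finite value or vanishes.
Limit = 4.

Final answer: 4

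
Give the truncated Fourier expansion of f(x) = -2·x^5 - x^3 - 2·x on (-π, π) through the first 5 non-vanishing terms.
(-472 - 4·π^4 + 78·π^2)·sin(x) + (-9·π^2 + 31/2 + 2·π^4)·sin(2·x) + (-4·π^4/3 - 232/81 + 62·π^2/27)·sin(3·x) + (-3·π^2/4 + 41/32 + π^4)·sin(4·x) + (-4·π^4/5 - 536/625 + 6·π^2/25)·sin(5·x)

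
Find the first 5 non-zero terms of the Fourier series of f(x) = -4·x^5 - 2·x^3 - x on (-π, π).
(-938 - 8·π^4 + 156·π^2)·sin(x) + (-18·π^2 + 28 + 4·π^4)·sin(2·x) + (-8·π^4/3 - 302/81 + 124·π^2/27)·sin(3·x) + (-3·π^2/2 + 17/16 + 2·π^4)·sin(4·x) + (-8·π^4/5 - 322/625 + 12·π^2/25)·sin(5·x)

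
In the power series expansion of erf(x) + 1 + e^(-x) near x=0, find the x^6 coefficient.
Expand to order 6: erf(x) + 1 + e^(-x) = x^6/720 + x^5·(-1/120 + 1/(5·√(π))) + x^4/24 + x^3·(-2/(3·√(π)) - 1/6) + x^2/2 + x·(-1 + 2/√(π)) + 2 + O(x^7).
The coefficient of x^6 is 1/720.

Final answer: 1/720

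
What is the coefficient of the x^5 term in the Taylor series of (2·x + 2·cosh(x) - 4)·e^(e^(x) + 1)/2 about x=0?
Expand to order 5: (2·x + 2·cosh(x) - 4)·e^(e^(x) + 1)/2 = 13·x^5·e^(2)/20 + 3·x^4·e^(2)/4 + 2·x^3·e^(2)/3 + x^2·e^(2)/2 - e^(2) + O(x^6).
The coefficient of x^5 is 13·e^(2)/20.

Final answer: 13·e^(2)/20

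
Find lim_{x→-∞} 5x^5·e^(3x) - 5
The product is a 0·∞ indeterminate form at x → -∞.
Rewrite the product as 5x^5 / e^(-3x) (an ∞/∞ form) and apply L'Hôpital, or use the standard hierarchy e^(3|x|) ≫ |x^5| as x → -∞.
The indeterminate product → 0, so the limit = -5.

Final answer: -5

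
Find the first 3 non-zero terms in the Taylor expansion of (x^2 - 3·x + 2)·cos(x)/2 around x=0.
3·x^3/4 - 3·x/2 + 1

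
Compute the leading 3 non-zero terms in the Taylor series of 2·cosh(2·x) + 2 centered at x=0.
4·x^4/3 + 4·x^2 + 4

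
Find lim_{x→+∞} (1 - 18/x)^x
As x → +∞: this is the defining limit (1 - 18/x)^x → e^(-18).
Limit = e^(-18).

Final answer: e^(-18)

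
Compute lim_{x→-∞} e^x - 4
Evaluate the dominant behaviour as x → -∞; each term tends to a finite value or vanishes.
Limit = -4.

Final answer: -4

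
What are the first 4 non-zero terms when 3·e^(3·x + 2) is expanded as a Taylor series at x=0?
27·x^3·e^(2)/2 + 27·x^2·e^(2)/2 + 9·x·e^(2) + 3·e^(2)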